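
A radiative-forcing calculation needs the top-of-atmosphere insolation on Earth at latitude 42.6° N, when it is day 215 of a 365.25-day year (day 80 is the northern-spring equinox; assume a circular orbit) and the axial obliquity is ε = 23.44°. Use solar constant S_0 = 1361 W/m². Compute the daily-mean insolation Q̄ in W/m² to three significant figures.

Solar longitude: L_s = 360° × (215 − 80)/365.25 = 133.060°.
sin δ = sin 23.44° × sin 133.060° = 0.29064, so δ = +16.896°.
cos h₀ = −tan(+42.6°) tan(+16.896°) = -0.2793, h₀ = 1.8539 rad.
Bracket: h₀ sin ϕ sin δ + cos ϕ cos δ sin h₀ = 1.8539×0.67688×0.29064 + 0.73610×0.95683×0.96020 = 0.364715 + 0.676291 = 1.041006.
Q̄ = (S_0/π) × [bracket] = (1361/π) × 1.041006 = 451.0 W/m².

Q̄ ≈ 451 W/m²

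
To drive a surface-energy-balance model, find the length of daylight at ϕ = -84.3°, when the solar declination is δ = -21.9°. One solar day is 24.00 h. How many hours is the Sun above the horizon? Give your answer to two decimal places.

24.00 h

Sunrise equation: cos h₀ = −tan ϕ · tan δ = -4.0275 ≤ −1, so the Sun never sets (polar day) and h₀ = π.
Daylight = 2h₀/(2π) × 24.00 h = (3.1416/π) × 24.00 = 24.00 h.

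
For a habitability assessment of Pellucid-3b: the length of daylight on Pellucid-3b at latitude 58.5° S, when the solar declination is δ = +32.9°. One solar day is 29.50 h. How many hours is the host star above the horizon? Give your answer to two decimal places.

cos h₀ = −tan ϕ · tan δ = 1.0557 ≥ 1, so the host star never rises (polar night) and h₀ = 0.
Daylight = 2h₀/(2π) × 29.50 h = (0.0000/π) × 29.50 = 0.00 h.

0.00 h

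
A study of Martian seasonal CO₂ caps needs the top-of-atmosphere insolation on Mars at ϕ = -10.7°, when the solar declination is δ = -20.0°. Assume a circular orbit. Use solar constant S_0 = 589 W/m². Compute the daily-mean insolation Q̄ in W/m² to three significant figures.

cos h₀ = −tan(-10.7°) tan(-20.000°) = -0.0688, h₀ = 1.6396 rad.
Bracket: h₀ sin ϕ sin δ + cos ϕ cos δ sin h₀ = 1.6396×-0.18567×-0.34202 + 0.98261×0.93969×0.99763 = 0.104119 + 0.921160 = 1.025279.
Q̄ = (S_0/π) × [bracket] = (589/π) × 1.025279 = 192.2 W/m².

Q̄ ≈ 192 W/m²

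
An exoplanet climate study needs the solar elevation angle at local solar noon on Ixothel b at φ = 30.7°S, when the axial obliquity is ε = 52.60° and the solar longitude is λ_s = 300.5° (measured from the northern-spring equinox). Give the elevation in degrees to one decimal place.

77.5°

Solar declination: sin δ = sin ε · sin λ_s = sin 52.60° × sin 300.5° = -0.68449, so δ = -43.196°.
At local noon the hour angle is zero, so the zenith angle equals |φ − δ| = |-30.7° − (-43.196°)| = 12.496°.
Elevation = 90° − 12.496° = 77.5°.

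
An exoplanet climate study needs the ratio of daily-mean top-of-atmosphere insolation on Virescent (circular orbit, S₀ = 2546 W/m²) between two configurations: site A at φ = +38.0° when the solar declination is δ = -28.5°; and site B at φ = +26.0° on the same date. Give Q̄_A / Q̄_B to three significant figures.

Q̄_A / Q̄_B ≈ 0.602

— Configuration A (φ=+38.0°):
cos H₀ = −tan(+38.0°) tan(-28.500°) = 0.4242, H₀ = 1.1327 rad.
Bracket: H₀ sin φ sin δ + cos φ cos δ sin H₀ = 1.1327×0.61566×-0.47716 + 0.78801×0.87882×0.90557 = -0.332751 + 0.627124 = 0.294373.
Q̄ = (S₀/π) × [bracket] = (2546/π) × 0.294373 = 238.56 W/m².
— Configuration B (φ=+26.0°):
cos H₀ = −tan(+26.0°) tan(-28.500°) = 0.2648, H₀ = 1.3028 rad.
Bracket: H₀ sin φ sin δ + cos φ cos δ sin H₀ = 1.3028×0.43837×-0.47716 + 0.89879×0.87882×0.96430 = -0.272510 + 0.761676 = 0.489166.
Q̄ = (S₀/π) × [bracket] = (2546/π) × 0.489166 = 396.43 W/m².
Ratio Q̄_A / Q̄_B = 238.56 / 396.43 = 0.6018.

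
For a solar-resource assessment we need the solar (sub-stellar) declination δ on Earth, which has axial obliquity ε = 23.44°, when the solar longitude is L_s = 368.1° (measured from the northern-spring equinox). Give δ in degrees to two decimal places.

δ = +3.21°

sin δ = sin ε · sin L_s = sin 23.44° × sin 368.1° = 0.056049.
δ = arcsin(0.056049) = +3.21°.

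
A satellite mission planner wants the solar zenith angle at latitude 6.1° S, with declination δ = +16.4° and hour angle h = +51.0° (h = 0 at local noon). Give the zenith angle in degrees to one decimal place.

cos θ_z = sin ϕ sin δ + cos ϕ cos δ cos h = -0.030003 + 0.600298 = 0.570295.
θ_z = arccos(0.570295) = 55.2°.

θ_z = 55.2°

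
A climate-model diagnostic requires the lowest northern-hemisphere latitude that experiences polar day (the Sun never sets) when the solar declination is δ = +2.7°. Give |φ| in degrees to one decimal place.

Polar day requires cos H₀ = −tan φ tan δ ≤ −1, i.e. tan φ tan δ ≥ 1.
The boundary is |tan φ| · |tan δ| = 1, so |φ| = 90° − |δ| = 90° − 2.7° = 87.3° in the northern hemisphere.

|φ| = 87.3°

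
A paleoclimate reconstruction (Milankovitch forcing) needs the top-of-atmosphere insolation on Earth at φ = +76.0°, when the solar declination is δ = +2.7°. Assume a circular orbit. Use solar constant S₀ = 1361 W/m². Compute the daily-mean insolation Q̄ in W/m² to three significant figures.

cos H₀ = −tan(+76.0°) tan(+2.700°) = -0.1891, H₀ = 1.7611 rad.
Bracket: H₀ sin φ sin δ + cos φ cos δ sin H₀ = 1.7611×0.97030×0.04711 + 0.24192×0.99889×0.98195 = 0.080501 + 0.237290 = 0.317791.
Q̄ = (S₀/π) × [bracket] = (1361/π) × 0.317791 = 137.7 W/m².

Q̄ ≈ 138 W/m²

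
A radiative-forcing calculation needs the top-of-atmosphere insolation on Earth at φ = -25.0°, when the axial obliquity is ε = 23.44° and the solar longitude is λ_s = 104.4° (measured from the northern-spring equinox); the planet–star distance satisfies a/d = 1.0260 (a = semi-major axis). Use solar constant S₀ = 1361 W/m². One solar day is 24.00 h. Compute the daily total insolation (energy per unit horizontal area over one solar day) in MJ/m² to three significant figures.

23.5 MJ/m²

Solar declination: sin δ = sin ε · sin λ_s = sin 23.44° × sin 104.4° = 0.38529, so δ = +22.662°.
cos H₀ = −tan(-25.0°) tan(+22.662°) = 0.1947, H₀ = 1.3748 rad.
Bracket: H₀ sin φ sin δ + cos φ cos δ sin H₀ = 1.3748×-0.42262×0.38529 + 0.90631×0.92280×0.98086 = -0.223860 + 0.820335 = 0.596475.
Inverse-square distance factor (a/d)² = 1.0260² = 1.052676.
Q̄ = (S₀/π) × 1.052676 × [bracket] = (1361/π) × 1.052676 × 0.596475 = 272.02 W/m².
Daily total = Q̄ × 24.00 h × 3600 s/h = 272.02 × 24.00 × 3600 / 10⁶ = 23.50 MJ/m².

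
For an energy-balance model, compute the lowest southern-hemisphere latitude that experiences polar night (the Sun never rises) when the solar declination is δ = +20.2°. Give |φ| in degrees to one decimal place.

|φ| = 69.8°

Polar night requires cos H₀ = −tan φ tan δ ≥ 1, i.e. tan φ tan δ ≤ −1.
The boundary is |tan φ| · |tan δ| = 1, so |φ| = 90° − |δ| = 90° − 20.2° = 69.8° in the southern hemisphere.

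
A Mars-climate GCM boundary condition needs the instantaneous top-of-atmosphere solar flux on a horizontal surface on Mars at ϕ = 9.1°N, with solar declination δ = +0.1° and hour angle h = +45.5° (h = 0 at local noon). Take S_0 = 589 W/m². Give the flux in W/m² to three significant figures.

408 W/m²

cos θ_z = sin ϕ sin δ + cos ϕ cos δ cos h = 0.000276 + 0.692086 = 0.692362.
Flux = S_0 · cos θ_z = 589 × 0.692362 = 407.8 W/m².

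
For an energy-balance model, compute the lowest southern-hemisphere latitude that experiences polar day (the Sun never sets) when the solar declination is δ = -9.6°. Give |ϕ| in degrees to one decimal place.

Polar day requires cos h₀ = −tan ϕ tan δ ≤ −1, i.e. tan ϕ tan δ ≥ 1.
The boundary is |tan ϕ| · |tan δ| = 1, so |ϕ| = 90° − |δ| = 90° − 9.6° = 80.4° in the southern hemisphere.

|ϕ| = 80.4°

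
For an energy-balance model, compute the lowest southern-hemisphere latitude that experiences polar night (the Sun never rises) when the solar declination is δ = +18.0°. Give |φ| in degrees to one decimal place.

|φ| = 72.0°

Polar night requires cos H₀ = −tan φ tan δ ≥ 1, i.e. tan φ tan δ ≤ −1.
The boundary is |tan φ| · |tan δ| = 1, so |φ| = 90° − |δ| = 90° − 18.0° = 72.0° in the southern hemisphere.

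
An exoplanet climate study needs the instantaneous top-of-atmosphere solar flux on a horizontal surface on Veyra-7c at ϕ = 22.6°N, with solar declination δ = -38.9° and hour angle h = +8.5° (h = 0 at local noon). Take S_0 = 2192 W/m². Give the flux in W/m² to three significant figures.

1.03e+03 W/m²

cos θ_z = sin ϕ sin δ + cos ϕ cos δ cos h = -0.241323 + 0.710590 = 0.469267.
Flux = S_0 · cos θ_z = 2192 × 0.469267 = 1029 W/m².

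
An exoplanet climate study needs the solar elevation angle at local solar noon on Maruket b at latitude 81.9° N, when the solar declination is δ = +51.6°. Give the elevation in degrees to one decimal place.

At local noon the hour angle is zero, so the zenith angle equals |ϕ − δ| = |+81.9° − (+51.600°)| = 30.300°.
Elevation = 90° − 30.300° = 59.7°.

59.7°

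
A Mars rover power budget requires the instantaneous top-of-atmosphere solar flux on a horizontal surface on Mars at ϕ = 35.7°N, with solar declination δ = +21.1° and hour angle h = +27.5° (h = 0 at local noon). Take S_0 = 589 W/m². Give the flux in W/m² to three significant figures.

520 W/m²

cos θ_z = sin ϕ sin δ + cos ϕ cos δ cos h = 0.210073 + 0.672032 = 0.882105.
Flux = S_0 · cos θ_z = 589 × 0.882105 = 519.6 W/m².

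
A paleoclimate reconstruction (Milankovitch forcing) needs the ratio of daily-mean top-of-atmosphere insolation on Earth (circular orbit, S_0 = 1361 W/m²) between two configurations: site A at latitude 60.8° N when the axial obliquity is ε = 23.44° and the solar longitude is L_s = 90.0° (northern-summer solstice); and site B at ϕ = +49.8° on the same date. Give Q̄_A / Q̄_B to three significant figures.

— Configuration A (ϕ=+60.8°):
Solar declination: sin δ = sin ε · sin L_s = sin 23.44° × sin 90.0° = 0.39779, so δ = +23.440°.
cos h₀ = −tan(+60.8°) tan(+23.440°) = -0.7758, h₀ = 2.4587 rad.
Bracket: h₀ sin ϕ sin δ + cos ϕ cos δ sin h₀ = 2.4587×0.87292×0.39779 + 0.48786×0.91748×0.63101 = 0.853756 + 0.282441 = 1.136197.
Q̄ = (S_0/π) × [bracket] = (1361/π) × 1.136197 = 492.22 W/m².
— Configuration B (ϕ=+49.8°):
cos h₀ = −tan(+49.8°) tan(+23.440°) = -0.5131, h₀ = 2.1095 rad.
Bracket: h₀ sin ϕ sin δ + cos ϕ cos δ sin h₀ = 2.1095×0.76380×0.39779 + 0.64546×0.91748×0.85835 = 0.640934 + 0.508312 = 1.149246.
Q̄ = (S_0/π) × [bracket] = (1361/π) × 1.149246 = 497.88 W/m².
Ratio Q̄_A / Q̄_B = 492.22 / 497.88 = 0.9886.

Q̄_A / Q̄_B ≈ 0.989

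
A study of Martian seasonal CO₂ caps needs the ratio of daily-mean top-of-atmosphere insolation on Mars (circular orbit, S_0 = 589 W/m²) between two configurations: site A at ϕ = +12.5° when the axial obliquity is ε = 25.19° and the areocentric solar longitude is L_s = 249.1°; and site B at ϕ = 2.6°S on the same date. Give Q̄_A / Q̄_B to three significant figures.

— Configuration A (ϕ=+12.5°):
sin δ = sin 25.19° × sin 249.1° = -0.39762, so δ = -23.429°.
cos h₀ = −tan(+12.5°) tan(-23.429°) = 0.0961, h₀ = 1.4746 rad.
Bracket: h₀ sin ϕ sin δ + cos ϕ cos δ sin h₀ = 1.4746×0.21644×-0.39762 + 0.97630×0.91755×0.99537 = -0.126905 + 0.891656 = 0.764751.
Q̄ = (S_0/π) × [bracket] = (589/π) × 0.764751 = 143.38 W/m².
— Configuration B (ϕ=-2.6°):
cos h₀ = −tan(-2.6°) tan(-23.429°) = -0.0197, h₀ = 1.5905 rad.
Bracket: h₀ sin ϕ sin δ + cos ϕ cos δ sin h₀ = 1.5905×-0.04536×-0.39762 + 0.99897×0.91755×0.99981 = 0.028686 + 0.916431 = 0.945117.
Q̄ = (S_0/π) × [bracket] = (589/π) × 0.945117 = 177.19 W/m².
Ratio Q̄_A / Q̄_B = 143.38 / 177.19 = 0.8092.

Q̄_A / Q̄_B ≈ 0.809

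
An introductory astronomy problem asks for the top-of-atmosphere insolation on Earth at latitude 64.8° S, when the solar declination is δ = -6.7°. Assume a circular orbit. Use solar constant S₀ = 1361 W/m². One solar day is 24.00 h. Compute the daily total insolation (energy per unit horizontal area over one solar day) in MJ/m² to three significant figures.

22.5 MJ/m²

cos H₀ = −tan(-64.8°) tan(-6.700°) = -0.2496, H₀ = 1.8231 rad.
Bracket: H₀ sin φ sin δ + cos φ cos δ sin H₀ = 1.8231×-0.90483×-0.11667 + 0.42578×0.99317×0.96834 = 0.192458 + 0.409484 = 0.601942.
Q̄ = (S₀/π) × [bracket] = (1361/π) × 0.601942 = 260.77 W/m².
Daily total = Q̄ × 24.00 h × 3600 s/h = 260.77 × 24.00 × 3600 / 10⁶ = 22.53 MJ/m².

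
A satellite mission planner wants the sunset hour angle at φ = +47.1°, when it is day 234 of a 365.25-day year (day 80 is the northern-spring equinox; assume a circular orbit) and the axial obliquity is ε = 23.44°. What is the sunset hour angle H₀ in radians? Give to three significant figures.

H₀ = 1.78 rad

Solar longitude: λ_s = 360° × (234 − 80)/365.25 = 151.786°.
sin δ = sin 23.44° × sin 151.786° = 0.18806, so δ = +10.839°.
cos H₀ = −tan φ · tan δ = −tan(+47.1°) × tan(+10.839°) = -0.2061, so H₀ = 1.7783 rad = 101.89°.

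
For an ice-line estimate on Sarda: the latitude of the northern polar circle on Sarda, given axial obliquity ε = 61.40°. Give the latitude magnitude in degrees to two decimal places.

The polar circle is the lowest latitude that experiences at least one full rotation of continuous daylight at the northern-summer solstice; it lies at |φ| = 90° − ε = 90° − 61.40° = 28.60°.

28.60°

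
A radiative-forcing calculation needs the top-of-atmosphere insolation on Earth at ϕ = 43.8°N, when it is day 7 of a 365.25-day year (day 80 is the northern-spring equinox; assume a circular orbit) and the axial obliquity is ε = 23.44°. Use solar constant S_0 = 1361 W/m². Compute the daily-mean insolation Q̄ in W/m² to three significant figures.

Solar longitude: L_s = 360° × (7 − 80)/365.25 = -71.951°, i.e. -71.951° + 360° = 288.049°.
sin δ = sin 23.44° × sin 288.049° = -0.37821, so δ = -22.223°.
cos h₀ = −tan(+43.8°) tan(-22.223°) = 0.3918, h₀ = 1.1682 rad.
Bracket: h₀ sin ϕ sin δ + cos ϕ cos δ sin h₀ = 1.1682×0.69214×-0.37821 + 0.72176×0.92572×0.92005 = -0.305805 + 0.614729 = 0.308924.
Q̄ = (S_0/π) × [bracket] = (1361/π) × 0.308924 = 133.8 W/m².

Q̄ ≈ 134 W/m²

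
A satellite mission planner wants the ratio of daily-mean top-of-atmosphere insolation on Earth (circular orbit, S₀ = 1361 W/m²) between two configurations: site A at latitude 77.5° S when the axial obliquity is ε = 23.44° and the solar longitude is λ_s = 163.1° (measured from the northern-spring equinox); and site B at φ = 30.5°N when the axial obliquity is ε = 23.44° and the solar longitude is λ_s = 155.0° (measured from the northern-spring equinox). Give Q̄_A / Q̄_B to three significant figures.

— Configuration A (φ=-77.5°):
Solar declination: sin δ = sin ε · sin λ_s = sin 23.44° × sin 163.1° = 0.11564, so δ = +6.640°.
cos H₀ = −tan(-77.5°) tan(+6.640°) = 0.5251, H₀ = 1.0179 rad.
Bracket: H₀ sin φ sin δ + cos φ cos δ sin H₀ = 1.0179×-0.97630×0.11564 + 0.21644×0.99329×0.85102 = -0.114920 + 0.182959 = 0.068039.
Q̄ = (S₀/π) × [bracket] = (1361/π) × 0.068039 = 29.476 W/m².
— Configuration B (φ=+30.5°):
Solar declination: sin δ = sin ε · sin λ_s = sin 23.44° × sin 155.0° = 0.16811, so δ = +9.678°.
cos H₀ = −tan(+30.5°) tan(+9.678°) = -0.1005, H₀ = 1.6714 rad.
Bracket: H₀ sin φ sin δ + cos φ cos δ sin H₀ = 1.6714×0.50754×0.16811 + 0.86163×0.98577×0.99494 = 0.142608 + 0.845071 = 0.987679.
Q̄ = (S₀/π) × [bracket] = (1361/π) × 0.987679 = 427.88 W/m².
Ratio Q̄_A / Q̄_B = 29.476 / 427.88 = 0.06889.

Q̄_A / Q̄_B ≈ 0.0689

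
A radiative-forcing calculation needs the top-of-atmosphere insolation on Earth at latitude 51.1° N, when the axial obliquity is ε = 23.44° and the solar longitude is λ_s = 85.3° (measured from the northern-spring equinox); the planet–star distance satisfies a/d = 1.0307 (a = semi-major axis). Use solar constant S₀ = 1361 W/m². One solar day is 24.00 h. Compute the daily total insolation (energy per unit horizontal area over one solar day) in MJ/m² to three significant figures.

45.6 MJ/m²

Solar declination: sin δ = sin ε · sin λ_s = sin 23.44° × sin 85.3° = 0.39645, so δ = +23.356°.
cos H₀ = −tan(+51.1°) tan(+23.356°) = -0.5352, H₀ = 2.1355 rad.
Bracket: H₀ sin φ sin δ + cos φ cos δ sin H₀ = 2.1355×0.77824×0.39645 + 0.62796×0.91806×0.84474 = 0.658873 + 0.486997 = 1.145870.
Inverse-square distance factor (a/d)² = 1.0307² = 1.062342.
Q̄ = (S₀/π) × 1.062342 × [bracket] = (1361/π) × 1.062342 × 1.145870 = 527.36 W/m².
Daily total = Q̄ × 24.00 h × 3600 s/h = 527.36 × 24.00 × 3600 / 10⁶ = 45.56 MJ/m².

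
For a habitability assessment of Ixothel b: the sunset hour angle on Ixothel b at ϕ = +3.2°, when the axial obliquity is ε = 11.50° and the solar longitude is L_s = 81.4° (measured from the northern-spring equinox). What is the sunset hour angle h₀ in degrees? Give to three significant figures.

h₀ = 90.6°

Solar declination: sin δ = sin ε · sin L_s = sin 11.50° × sin 81.4° = 0.19713, so δ = +11.369°.
cos h₀ = −tan ϕ · tan δ = −tan(+3.2°) × tan(+11.369°) = -0.0112, so h₀ = 1.5820 rad = 90.64°.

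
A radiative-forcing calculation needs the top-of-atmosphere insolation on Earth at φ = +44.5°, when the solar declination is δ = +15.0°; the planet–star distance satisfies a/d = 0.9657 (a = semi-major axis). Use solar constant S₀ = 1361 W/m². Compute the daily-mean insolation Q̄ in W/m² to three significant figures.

cos H₀ = −tan(+44.5°) tan(+15.000°) = -0.2633, H₀ = 1.8373 rad.
Bracket: H₀ sin φ sin δ + cos φ cos δ sin H₀ = 1.8373×0.70091×0.25882 + 0.71325×0.96593×0.96471 = 0.333304 + 0.664637 = 0.997941.
Inverse-square distance factor (a/d)² = 0.9657² = 0.932576.
Q̄ = (S₀/π) × 0.932576 × [bracket] = (1361/π) × 0.932576 × 0.997941 = 403.2 W/m².

Q̄ ≈ 403 W/m²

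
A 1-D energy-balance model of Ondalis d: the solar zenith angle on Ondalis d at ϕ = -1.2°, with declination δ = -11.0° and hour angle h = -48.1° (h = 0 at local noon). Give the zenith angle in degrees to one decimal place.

cos θ_z = sin ϕ sin δ + cos ϕ cos δ cos h = 0.003996 + 0.655419 = 0.659415.
θ_z = arccos(0.659415) = 48.7°.

θ_z = 48.7°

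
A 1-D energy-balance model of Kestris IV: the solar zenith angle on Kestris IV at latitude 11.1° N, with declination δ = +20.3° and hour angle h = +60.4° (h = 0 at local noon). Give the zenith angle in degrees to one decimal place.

cos θ_z = sin φ sin δ + cos φ cos δ cos h = 0.066793 + 0.454596 = 0.521389.
θ_z = arccos(0.521389) = 58.6°.

θ_z = 58.6°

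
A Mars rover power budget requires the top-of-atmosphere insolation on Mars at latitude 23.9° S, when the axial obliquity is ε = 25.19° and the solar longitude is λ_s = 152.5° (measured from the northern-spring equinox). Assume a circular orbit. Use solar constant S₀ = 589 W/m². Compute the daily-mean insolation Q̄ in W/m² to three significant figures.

Q̄ ≈ 145 W/m²

Solar declination: sin δ = sin ε · sin λ_s = sin 25.19° × sin 152.5° = 0.19653, so δ = +11.334°.
cos H₀ = −tan(-23.9°) tan(+11.334°) = 0.0888, H₀ = 1.4819 rad.
Bracket: H₀ sin φ sin δ + cos φ cos δ sin H₀ = 1.4819×-0.40514×0.19653 + 0.91425×0.98050×0.99605 = -0.117992 + 0.892881 = 0.774889.
Q̄ = (S₀/π) × [bracket] = (589/π) × 0.774889 = 145.3 W/m².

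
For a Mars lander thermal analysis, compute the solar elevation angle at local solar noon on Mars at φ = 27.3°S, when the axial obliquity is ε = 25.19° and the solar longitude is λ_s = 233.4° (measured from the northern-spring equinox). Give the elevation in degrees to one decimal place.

Solar declination: sin δ = sin ε · sin λ_s = sin 25.19° × sin 233.4° = -0.34170, so δ = -19.980°.
At local noon the hour angle is zero, so the zenith angle equals |φ − δ| = |-27.3° − (-19.980°)| = 7.320°.
Elevation = 90° − 7.320° = 82.7°.

82.7°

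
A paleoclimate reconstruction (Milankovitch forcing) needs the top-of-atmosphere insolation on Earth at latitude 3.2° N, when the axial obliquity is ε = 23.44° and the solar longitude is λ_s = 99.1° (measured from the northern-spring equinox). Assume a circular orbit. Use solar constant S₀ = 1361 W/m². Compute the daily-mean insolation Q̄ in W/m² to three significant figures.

Q̄ ≈ 413 W/m²

Solar declination: sin δ = sin ε · sin λ_s = sin 23.44° × sin 99.1° = 0.39278, so δ = +23.128°.
cos H₀ = −tan(+3.2°) tan(+23.128°) = -0.0239, H₀ = 1.5947 rad.
Bracket: H₀ sin φ sin δ + cos φ cos δ sin H₀ = 1.5947×0.05582×0.39278 + 0.99844×0.91963×0.99971 = 0.034964 + 0.917929 = 0.952893.
Q̄ = (S₀/π) × [bracket] = (1361/π) × 0.952893 = 412.8 W/m².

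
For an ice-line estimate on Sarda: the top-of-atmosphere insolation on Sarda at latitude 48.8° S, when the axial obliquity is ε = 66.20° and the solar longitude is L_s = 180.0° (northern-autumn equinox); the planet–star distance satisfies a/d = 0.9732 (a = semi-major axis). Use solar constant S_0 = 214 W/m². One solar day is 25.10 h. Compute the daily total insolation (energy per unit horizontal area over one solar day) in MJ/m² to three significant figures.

Solar declination: sin δ = sin ε · sin L_s = sin 66.20° × sin 180.0° = 0.00000, so δ = +0.000°.
cos h₀ = −tan(-48.8°) tan(+0.000°) = 0.0000, h₀ = 1.5708 rad.
Bracket: h₀ sin ϕ sin δ + cos ϕ cos δ sin h₀ = 1.5708×-0.75241×0.00000 + 0.65869×1.00000×1.00000 = -0.000000 + 0.658690 = 0.658690.
Inverse-square distance factor (a/d)² = 0.9732² = 0.947118.
Q̄ = (S_0/π) × 0.947118 × [bracket] = (214/π) × 0.947118 × 0.658690 = 42.496 W/m².
Daily total = Q̄ × 25.10 h × 3600 s/h = 42.496 × 25.10 × 3600 / 10⁶ = 3.840 MJ/m².

3.84 MJ/m²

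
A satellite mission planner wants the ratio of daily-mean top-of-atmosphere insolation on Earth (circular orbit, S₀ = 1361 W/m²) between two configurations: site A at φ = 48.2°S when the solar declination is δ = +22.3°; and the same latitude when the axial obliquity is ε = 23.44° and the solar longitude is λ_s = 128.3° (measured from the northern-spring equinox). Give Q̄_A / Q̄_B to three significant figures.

— Configuration A (φ=-48.2°):
cos H₀ = −tan(-48.2°) tan(+22.300°) = 0.4587, H₀ = 1.0943 rad.
Bracket: H₀ sin φ sin δ + cos φ cos δ sin H₀ = 1.0943×-0.74548×0.37946 + 0.66653×0.92521×0.88859 = -0.309555 + 0.547976 = 0.238421.
Q̄ = (S₀/π) × [bracket] = (1361/π) × 0.238421 = 103.29 W/m².
— Configuration B (φ=-48.2°):
Solar declination: sin δ = sin ε · sin λ_s = sin 23.44° × sin 128.3° = 0.31218, so δ = +18.190°.
cos H₀ = −tan(-48.2°) tan(+18.190°) = 0.3675, H₀ = 1.1945 rad.
Bracket: H₀ sin φ sin δ + cos φ cos δ sin H₀ = 1.1945×-0.74548×0.31218 + 0.66653×0.95002×0.93002 = -0.277989 + 0.588904 = 0.310915.
Q̄ = (S₀/π) × [bracket] = (1361/π) × 0.310915 = 134.69 W/m².
Ratio Q̄_A / Q̄_B = 103.29 / 134.69 = 0.7669.

Q̄_A / Q̄_B ≈ 0.767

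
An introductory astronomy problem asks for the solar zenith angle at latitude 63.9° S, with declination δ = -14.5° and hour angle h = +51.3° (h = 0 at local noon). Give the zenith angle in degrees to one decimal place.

cos θ_z = sin φ sin δ + cos φ cos δ cos h = 0.224848 + 0.266307 = 0.491155.
θ_z = arccos(0.491155) = 60.6°.

θ_z = 60.6°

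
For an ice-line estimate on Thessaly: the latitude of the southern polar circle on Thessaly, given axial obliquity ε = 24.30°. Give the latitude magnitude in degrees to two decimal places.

The polar circle is the lowest latitude that experiences at least one full rotation of continuous darkness at the northern-summer solstice; it lies at |φ| = 90° − ε = 90° − 24.30° = 65.70°.

65.70°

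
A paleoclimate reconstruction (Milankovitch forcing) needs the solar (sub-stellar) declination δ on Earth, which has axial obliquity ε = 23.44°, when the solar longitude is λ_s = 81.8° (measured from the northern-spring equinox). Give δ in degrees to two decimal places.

δ = +23.19°

sin δ = sin ε · sin λ_s = sin 23.44° × sin 81.8° = 0.393722.
δ = arcsin(0.393722) = +23.19°.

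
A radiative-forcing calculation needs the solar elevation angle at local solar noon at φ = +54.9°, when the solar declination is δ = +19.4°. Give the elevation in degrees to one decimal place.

54.5°

At local noon the hour angle is zero, so the zenith angle equals |φ − δ| = |+54.9° − (+19.400°)| = 35.500°.
Elevation = 90° − 35.500° = 54.5°.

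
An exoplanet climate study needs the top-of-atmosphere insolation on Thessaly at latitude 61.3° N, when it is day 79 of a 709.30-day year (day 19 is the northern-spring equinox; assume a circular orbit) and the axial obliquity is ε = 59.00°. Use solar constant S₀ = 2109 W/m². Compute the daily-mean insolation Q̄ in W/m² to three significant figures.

Q̄ ≈ 815 W/m²

Solar longitude: λ_s = 360° × (79 − 19)/709.30 = 30.453°.
sin δ = sin 59.00° × sin 30.453° = 0.43443, so δ = +25.749°.
cos H₀ = −tan(+61.3°) tan(+25.749°) = -0.8810, H₀ = 2.6487 rad.
Bracket: H₀ sin φ sin δ + cos φ cos δ sin H₀ = 2.6487×0.87715×0.43443 + 0.48022×0.90070×0.47314 = 1.009314 + 0.204649 = 1.213963.
Q̄ = (S₀/π) × [bracket] = (2109/π) × 1.213963 = 815.0 W/m².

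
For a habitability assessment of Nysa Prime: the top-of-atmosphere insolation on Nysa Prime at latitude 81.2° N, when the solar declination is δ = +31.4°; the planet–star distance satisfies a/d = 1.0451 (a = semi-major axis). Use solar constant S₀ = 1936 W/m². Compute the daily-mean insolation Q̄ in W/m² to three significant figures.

Q̄ ≈ 1.09e+03 W/m²

cos H₀ = −tan(+81.2°) tan(+31.400°) = -3.9430 ≤ −1 ⇒ polar day, H₀ = π.
Bracket: H₀ sin φ sin δ + cos φ cos δ sin H₀ = 3.1416×0.98823×0.52101 + 0.15299×0.85355×0.00000 = 1.617540 + 0.000000 = 1.617540.
Inverse-square distance factor (a/d)² = 1.0451² = 1.092234.
Q̄ = (S₀/π) × 1.092234 × [bracket] = (1936/π) × 1.092234 × 1.617540 = 1089 W/m².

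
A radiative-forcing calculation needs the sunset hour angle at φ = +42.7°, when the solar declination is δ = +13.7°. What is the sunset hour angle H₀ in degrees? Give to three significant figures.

H₀ = 103°

cos H₀ = −tan φ · tan δ = −tan(+42.7°) × tan(+13.700°) = -0.2249, so H₀ = 1.7977 rad = 103.00°.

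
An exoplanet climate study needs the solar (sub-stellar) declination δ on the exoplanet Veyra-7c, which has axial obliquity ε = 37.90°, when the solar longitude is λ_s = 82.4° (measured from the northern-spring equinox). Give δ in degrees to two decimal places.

sin δ = sin ε · sin λ_s = sin 37.90° × sin 82.4° = 0.608889.
δ = arcsin(0.608889) = +37.51°.

δ = +37.51°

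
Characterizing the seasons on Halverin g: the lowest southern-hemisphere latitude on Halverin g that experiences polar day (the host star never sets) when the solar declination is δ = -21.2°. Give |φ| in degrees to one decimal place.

|φ| = 68.8°

Polar day requires cos H₀ = −tan φ tan δ ≤ −1, i.e. tan φ tan δ ≥ 1.
The boundary is |tan φ| · |tan δ| = 1, so |φ| = 90° − |δ| = 90° − 21.2° = 68.8° in the southern hemisphere.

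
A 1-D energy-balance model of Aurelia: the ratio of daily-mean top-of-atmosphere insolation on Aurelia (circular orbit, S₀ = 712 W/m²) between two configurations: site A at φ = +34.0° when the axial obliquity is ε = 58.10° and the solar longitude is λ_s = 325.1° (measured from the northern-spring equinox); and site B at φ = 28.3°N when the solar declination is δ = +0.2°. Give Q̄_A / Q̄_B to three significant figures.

Q̄_A / Q̄_B ≈ 0.396

— Configuration A (φ=+34.0°):
Solar declination: sin δ = sin ε · sin λ_s = sin 58.10° × sin 325.1° = -0.48574, so δ = -29.061°.
cos H₀ = −tan(+34.0°) tan(-29.061°) = 0.3748, H₀ = 1.1866 rad.
Bracket: H₀ sin φ sin δ + cos φ cos δ sin H₀ = 1.1866×0.55919×-0.48574 + 0.82904×0.87411×0.92710 = -0.322305 + 0.671844 = 0.349539.
Q̄ = (S₀/π) × [bracket] = (712/π) × 0.349539 = 79.218 W/m².
— Configuration B (φ=+28.3°):
cos H₀ = −tan(+28.3°) tan(+0.200°) = -0.0019, H₀ = 1.5727 rad.
Bracket: H₀ sin φ sin δ + cos φ cos δ sin H₀ = 1.5727×0.47409×0.00349 + 0.88048×0.99999×1.00000 = 0.002602 + 0.880471 = 0.883073.
Q̄ = (S₀/π) × [bracket] = (712/π) × 0.883073 = 200.14 W/m².
Ratio Q̄_A / Q̄_B = 79.218 / 200.14 = 0.3958.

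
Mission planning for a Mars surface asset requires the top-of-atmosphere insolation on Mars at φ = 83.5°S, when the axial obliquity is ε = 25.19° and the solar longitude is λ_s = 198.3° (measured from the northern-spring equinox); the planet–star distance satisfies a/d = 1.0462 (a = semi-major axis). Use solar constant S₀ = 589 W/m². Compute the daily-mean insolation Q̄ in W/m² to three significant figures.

Q̄ ≈ 85.6 W/m²

Solar declination: sin δ = sin ε · sin λ_s = sin 25.19° × sin 198.3° = -0.13364, so δ = -7.680°.
cos H₀ = −tan(-83.5°) tan(-7.680°) = -1.1836 ≤ −1 ⇒ polar day, H₀ = π.
Bracket: H₀ sin φ sin δ + cos φ cos δ sin H₀ = 3.1416×-0.99357×-0.13364 + 0.11320×0.99103×0.00000 = 0.417144 + 0.000000 = 0.417144.
Inverse-square distance factor (a/d)² = 1.0462² = 1.094534.
Q̄ = (S₀/π) × 1.094534 × [bracket] = (589/π) × 1.094534 × 0.417144 = 85.60 W/m².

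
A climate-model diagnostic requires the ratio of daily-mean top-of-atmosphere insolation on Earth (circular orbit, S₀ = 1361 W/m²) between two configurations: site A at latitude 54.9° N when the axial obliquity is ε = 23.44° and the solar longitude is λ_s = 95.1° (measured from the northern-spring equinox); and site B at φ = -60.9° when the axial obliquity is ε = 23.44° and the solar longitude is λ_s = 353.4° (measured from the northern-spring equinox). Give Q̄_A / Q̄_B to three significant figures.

Q̄_A / Q̄_B ≈ 2.07

— Configuration A (φ=+54.9°):
Solar declination: sin δ = sin ε · sin λ_s = sin 23.44° × sin 95.1° = 0.39621, so δ = +23.342°.
cos H₀ = −tan(+54.9°) tan(+23.342°) = -0.6140, H₀ = 2.2319 rad.
Bracket: H₀ sin φ sin δ + cos φ cos δ sin H₀ = 2.2319×0.81815×0.39621 + 0.57501×0.91816×0.78930 = 0.723491 + 0.416712 = 1.140203.
Q̄ = (S₀/π) × [bracket] = (1361/π) × 1.140203 = 493.96 W/m².
— Configuration B (φ=-60.9°):
Solar declination: sin δ = sin ε · sin λ_s = sin 23.44° × sin 353.4° = -0.04572, so δ = -2.621°.
cos H₀ = −tan(-60.9°) tan(-2.621°) = -0.0822, H₀ = 1.6531 rad.
Bracket: H₀ sin φ sin δ + cos φ cos δ sin H₀ = 1.6531×-0.87377×-0.04572 + 0.48634×0.99895×0.99661 = 0.066039 + 0.484182 = 0.550221.
Q̄ = (S₀/π) × [bracket] = (1361/π) × 0.550221 = 238.37 W/m².
Ratio Q̄_A / Q̄_B = 493.96 / 238.37 = 2.072.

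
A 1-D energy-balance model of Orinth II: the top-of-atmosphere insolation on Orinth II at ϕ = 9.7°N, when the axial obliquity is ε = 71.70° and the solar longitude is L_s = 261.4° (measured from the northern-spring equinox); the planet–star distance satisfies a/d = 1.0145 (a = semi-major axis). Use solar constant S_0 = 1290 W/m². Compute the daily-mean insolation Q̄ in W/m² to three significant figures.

Solar declination: sin δ = sin ε · sin L_s = sin 71.70° × sin 261.4° = -0.93875, so δ = -69.843°.
cos h₀ = −tan(+9.7°) tan(-69.843°) = 0.4657, h₀ = 1.0864 rad.
Bracket: h₀ sin ϕ sin δ + cos ϕ cos δ sin h₀ = 1.0864×0.16849×-0.93875 + 0.98570×0.34460×0.88497 = -0.171836 + 0.300600 = 0.128764.
Inverse-square distance factor (a/d)² = 1.0145² = 1.029210.
Q̄ = (S_0/π) × 1.029210 × [bracket] = (1290/π) × 1.029210 × 0.128764 = 54.42 W/m².

Q̄ ≈ 54.4 W/m²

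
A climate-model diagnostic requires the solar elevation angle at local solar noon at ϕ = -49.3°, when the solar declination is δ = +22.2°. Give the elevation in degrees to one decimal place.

At local noon the hour angle is zero, so the zenith angle equals |ϕ − δ| = |-49.3° − (+22.200°)| = 71.500°.
Elevation = 90° − 71.500° = 18.5°.

18.5°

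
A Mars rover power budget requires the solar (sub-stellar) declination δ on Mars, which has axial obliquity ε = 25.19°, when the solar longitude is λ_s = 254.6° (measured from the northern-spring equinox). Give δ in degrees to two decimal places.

δ = -24.23°

sin δ = sin ε · sin λ_s = sin 25.19° × sin 254.6° = -0.410340.
δ = arcsin(-0.410340) = -24.23°.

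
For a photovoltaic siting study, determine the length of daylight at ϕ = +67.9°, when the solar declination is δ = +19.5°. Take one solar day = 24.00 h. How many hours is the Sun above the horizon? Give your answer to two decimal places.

cos h₀ = −tan ϕ · tan δ = −tan(+67.9°) × tan(+19.500°) = -0.8721, so h₀ = 2.6303 rad = 150.70°.
Daylight = 2h₀/(2π) × 24.00 h = (2.6303/π) × 24.00 = 20.09 h.

20.09 h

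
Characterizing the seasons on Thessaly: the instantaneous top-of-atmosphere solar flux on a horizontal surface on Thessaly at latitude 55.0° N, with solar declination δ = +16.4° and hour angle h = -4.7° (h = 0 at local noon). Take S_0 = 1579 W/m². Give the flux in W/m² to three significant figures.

cos θ_z = sin ϕ sin δ + cos ϕ cos δ cos h = 0.231281 + 0.548390 = 0.779671.
Flux = S_0 · cos θ_z = 1579 × 0.779671 = 1231 W/m².

1.23e+03 W/m²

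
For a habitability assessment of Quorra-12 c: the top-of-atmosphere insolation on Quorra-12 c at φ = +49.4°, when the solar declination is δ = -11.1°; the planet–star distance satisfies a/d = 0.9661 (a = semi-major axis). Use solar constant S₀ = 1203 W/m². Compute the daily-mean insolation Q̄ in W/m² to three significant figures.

cos H₀ = −tan(+49.4°) tan(-11.100°) = 0.2289, H₀ = 1.3398 rad.
Bracket: H₀ sin φ sin δ + cos φ cos δ sin H₀ = 1.3398×0.75927×-0.19252 + 0.65077×0.98129×0.97345 = -0.195845 + 0.621639 = 0.425794.
Inverse-square distance factor (a/d)² = 0.9661² = 0.933349.
Q̄ = (S₀/π) × 0.933349 × [bracket] = (1203/π) × 0.933349 × 0.425794 = 152.2 W/m².

Q̄ ≈ 152 W/m²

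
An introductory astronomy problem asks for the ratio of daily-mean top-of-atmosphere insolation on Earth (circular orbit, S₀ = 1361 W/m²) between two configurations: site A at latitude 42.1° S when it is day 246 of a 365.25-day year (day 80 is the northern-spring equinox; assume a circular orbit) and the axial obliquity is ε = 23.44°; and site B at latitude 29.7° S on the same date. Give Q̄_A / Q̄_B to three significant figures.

Q̄_A / Q̄_B ≈ 0.801

— Configuration A (φ=-42.1°):
Solar longitude: λ_s = 360° × (246 − 80)/365.25 = 163.614°.
sin δ = sin 23.44° × sin 163.614° = 0.11222, so δ = +6.443°.
cos H₀ = −tan(-42.1°) tan(+6.443°) = 0.1020, H₀ = 1.4686 rad.
Bracket: H₀ sin φ sin δ + cos φ cos δ sin H₀ = 1.4686×-0.67043×0.11222 + 0.74198×0.99368×0.99478 = -0.110491 + 0.733442 = 0.622951.
Q̄ = (S₀/π) × [bracket] = (1361/π) × 0.622951 = 269.87 W/m².
— Configuration B (φ=-29.7°):
cos H₀ = −tan(-29.7°) tan(+6.443°) = 0.0644, H₀ = 1.5063 rad.
Bracket: H₀ sin φ sin δ + cos φ cos δ sin H₀ = 1.5063×-0.49546×0.11222 + 0.86863×0.99368×0.99792 = -0.083751 + 0.861345 = 0.777594.
Q̄ = (S₀/π) × [bracket] = (1361/π) × 0.777594 = 336.87 W/m².
Ratio Q̄_A / Q̄_B = 269.87 / 336.87 = 0.8011.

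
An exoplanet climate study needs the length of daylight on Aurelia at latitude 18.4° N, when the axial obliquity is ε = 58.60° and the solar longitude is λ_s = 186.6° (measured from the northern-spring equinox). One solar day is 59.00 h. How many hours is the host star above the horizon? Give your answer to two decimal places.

28.88 h

Solar declination: sin δ = sin ε · sin λ_s = sin 58.60° × sin 186.6° = -0.09810, so δ = -5.630°.
cos H₀ = −tan φ · tan δ = −tan(+18.4°) × tan(-5.630°) = 0.0328, so H₀ = 1.5380 rad = 88.12°.
Daylight = 2H₀/(2π) × 59.00 h = (1.5380/π) × 59.00 = 28.88 h.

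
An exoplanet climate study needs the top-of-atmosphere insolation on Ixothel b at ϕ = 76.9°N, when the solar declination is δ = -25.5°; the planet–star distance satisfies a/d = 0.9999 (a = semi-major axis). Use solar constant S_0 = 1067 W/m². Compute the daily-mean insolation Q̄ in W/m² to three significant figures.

Q̄ ≈ 0.00 W/m²

cos h₀ = −tan(+76.9°) tan(-25.500°) = 2.0497 ≥ 1 ⇒ polar night, h₀ = 0 and Q̄ = 0.
Inverse-square distance factor (a/d)² = 0.9999² = 0.999800.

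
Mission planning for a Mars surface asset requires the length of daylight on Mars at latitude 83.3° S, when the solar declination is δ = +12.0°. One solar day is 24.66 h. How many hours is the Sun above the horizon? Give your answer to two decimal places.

0.00 h

cos h₀ = −tan ϕ · tan δ = 1.8094 ≥ 1, so the Sun never rises (polar night) and h₀ = 0.
Daylight = 2h₀/(2π) × 24.66 h = (0.0000/π) × 24.66 = 0.00 h.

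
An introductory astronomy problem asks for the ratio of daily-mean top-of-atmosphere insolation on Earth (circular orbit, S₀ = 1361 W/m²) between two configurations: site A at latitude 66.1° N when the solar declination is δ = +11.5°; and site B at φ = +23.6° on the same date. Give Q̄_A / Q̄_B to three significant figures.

— Configuration A (φ=+66.1°):
cos H₀ = −tan(+66.1°) tan(+11.500°) = -0.4591, H₀ = 2.0478 rad.
Bracket: H₀ sin φ sin δ + cos φ cos δ sin H₀ = 2.0478×0.91425×0.19937 + 0.40514×0.97992×0.88838 = 0.373261 + 0.352691 = 0.725952.
Q̄ = (S₀/π) × [bracket] = (1361/π) × 0.725952 = 314.50 W/m².
— Configuration B (φ=+23.6°):
cos H₀ = −tan(+23.6°) tan(+11.500°) = -0.0889, H₀ = 1.6598 rad.
Bracket: H₀ sin φ sin δ + cos φ cos δ sin H₀ = 1.6598×0.40035×0.19937 + 0.91636×0.97992×0.99604 = 0.132482 + 0.894404 = 1.026886.
Q̄ = (S₀/π) × [bracket] = (1361/π) × 1.026886 = 444.87 W/m².
Ratio Q̄_A / Q̄_B = 314.50 / 444.87 = 0.7069.

Q̄_A / Q̄_B ≈ 0.707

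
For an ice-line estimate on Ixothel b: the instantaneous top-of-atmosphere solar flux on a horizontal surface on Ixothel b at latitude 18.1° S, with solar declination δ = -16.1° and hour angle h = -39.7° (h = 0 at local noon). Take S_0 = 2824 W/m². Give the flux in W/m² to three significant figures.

cos θ_z = sin ϕ sin δ + cos ϕ cos δ cos h = 0.086155 + 0.702643 = 0.788798.
Flux = S_0 · cos θ_z = 2824 × 0.788798 = 2228 W/m².

2.23e+03 W/m²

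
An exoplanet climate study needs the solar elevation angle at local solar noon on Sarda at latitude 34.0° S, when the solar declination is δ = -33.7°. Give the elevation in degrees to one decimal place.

89.7°

At local noon the hour angle is zero, so the zenith angle equals |φ − δ| = |-34.0° − (-33.700°)| = 0.300°.
Elevation = 90° − 0.300° = 89.7°.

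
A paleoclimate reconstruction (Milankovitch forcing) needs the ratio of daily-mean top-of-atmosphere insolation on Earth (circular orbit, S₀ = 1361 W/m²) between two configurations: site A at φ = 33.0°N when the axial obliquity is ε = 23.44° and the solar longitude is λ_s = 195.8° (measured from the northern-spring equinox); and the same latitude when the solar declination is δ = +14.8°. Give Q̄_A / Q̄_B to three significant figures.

Q̄_A / Q̄_B ≈ 0.714

— Configuration A (φ=+33.0°):
Solar declination: sin δ = sin ε · sin λ_s = sin 23.44° × sin 195.8° = -0.10831, so δ = -6.218°.
cos H₀ = −tan(+33.0°) tan(-6.218°) = 0.0708, H₀ = 1.5000 rad.
Bracket: H₀ sin φ sin δ + cos φ cos δ sin H₀ = 1.5000×0.54464×-0.10831 + 0.83867×0.99412×0.99749 = -0.088485 + 0.831646 = 0.743161.
Q̄ = (S₀/π) × [bracket] = (1361/π) × 0.743161 = 321.95 W/m².
— Configuration B (φ=+33.0°):
cos H₀ = −tan(+33.0°) tan(+14.800°) = -0.1716, H₀ = 1.7432 rad.
Bracket: H₀ sin φ sin δ + cos φ cos δ sin H₀ = 1.7432×0.54464×0.25545 + 0.83867×0.96682×0.98517 = 0.242528 + 0.798818 = 1.041346.
Q̄ = (S₀/π) × [bracket] = (1361/π) × 1.041346 = 451.13 W/m².
Ratio Q̄_A / Q̄_B = 321.95 / 451.13 = 0.7137.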